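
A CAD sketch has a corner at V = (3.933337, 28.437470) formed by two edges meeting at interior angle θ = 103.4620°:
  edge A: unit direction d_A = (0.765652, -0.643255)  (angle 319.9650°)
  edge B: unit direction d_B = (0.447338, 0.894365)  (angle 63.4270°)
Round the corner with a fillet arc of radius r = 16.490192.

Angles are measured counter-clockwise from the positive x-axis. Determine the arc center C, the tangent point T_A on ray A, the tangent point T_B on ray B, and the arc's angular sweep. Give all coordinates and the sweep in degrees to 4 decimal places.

center=(24.5009,32.6953) T_A=(13.8935,20.0696) T_B=(9.7526,40.0720) sweep=76.5380

bisector direction at 11.6960° = (0.979237,0.202719)
center distance |VC| = r/sin(θ/2) = 16.490192/sin(51.7310°) = 21.003628
C = V + |VC|·bis = (24.5009,32.6953)
T_A = V + ((C−V)·d_A)·d_A = V + 13.0087·d_A = (13.8935,20.0696)
T_B = V + ((C−V)·d_B)·d_B = V + 13.0087·d_B = (9.7526,40.0720)
sweep = 180° − θ = 76.5380°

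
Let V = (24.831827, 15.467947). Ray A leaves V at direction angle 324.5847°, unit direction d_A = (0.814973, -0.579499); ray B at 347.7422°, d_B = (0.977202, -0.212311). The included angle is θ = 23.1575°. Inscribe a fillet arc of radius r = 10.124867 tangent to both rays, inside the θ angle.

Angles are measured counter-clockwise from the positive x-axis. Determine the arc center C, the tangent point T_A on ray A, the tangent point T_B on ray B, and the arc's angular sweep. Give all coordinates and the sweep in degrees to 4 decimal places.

center=(70.9731,-4.9180) T_A=(65.1058,-13.1695) T_B=(73.1228,4.9761) sweep=156.8425

bisector direction at 336.1635° = (0.914702,-0.404129)
center distance |VC| = r/sin(θ/2) = 10.124867/sin(11.5787°) = 50.444098
C = V + |VC|·bis = (70.9731,-4.9180)
T_A = V + ((C−V)·d_A)·d_A = V + 49.4175·d_A = (65.1058,-13.1695)
T_B = V + ((C−V)·d_B)·d_B = V + 49.4175·d_B = (73.1228,4.9761)
sweep = 180° − θ = 156.8425°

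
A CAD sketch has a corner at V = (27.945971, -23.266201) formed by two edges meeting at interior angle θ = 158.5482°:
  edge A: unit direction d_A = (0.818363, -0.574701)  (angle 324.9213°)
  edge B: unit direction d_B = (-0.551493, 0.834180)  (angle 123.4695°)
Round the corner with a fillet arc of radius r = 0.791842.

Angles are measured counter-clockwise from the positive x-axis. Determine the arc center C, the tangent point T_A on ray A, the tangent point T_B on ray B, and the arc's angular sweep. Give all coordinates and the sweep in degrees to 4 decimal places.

center=(28.5238,-22.7044) T_A=(28.0687,-23.3524) T_B=(27.8633,-23.1411) sweep=21.4518

bisector direction at 44.1954° = (0.716967,0.697108)
center distance |VC| = r/sin(θ/2) = 0.791842/sin(79.2741°) = 0.805922
C = V + |VC|·bis = (28.5238,-22.7044)
T_A = V + ((C−V)·d_A)·d_A = V + 0.1500·d_A = (28.0687,-23.3524)
T_B = V + ((C−V)·d_B)·d_B = V + 0.1500·d_B = (27.8633,-23.1411)
sweep = 180° − θ = 21.4518°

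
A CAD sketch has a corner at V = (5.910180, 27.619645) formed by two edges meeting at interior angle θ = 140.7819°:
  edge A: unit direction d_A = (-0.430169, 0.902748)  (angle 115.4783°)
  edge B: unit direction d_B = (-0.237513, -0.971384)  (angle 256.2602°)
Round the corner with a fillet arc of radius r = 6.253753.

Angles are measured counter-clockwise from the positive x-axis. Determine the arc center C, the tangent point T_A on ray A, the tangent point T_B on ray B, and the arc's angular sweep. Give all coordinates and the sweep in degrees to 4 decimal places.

center=(-0.6938,26.9408) T_A=(4.9518,29.6309) T_B=(5.3810,25.4554) sweep=39.2181

bisector direction at 185.8693° = (-0.994758,-0.102259)
center distance |VC| = r/sin(θ/2) = 6.253753/sin(70.3910°) = 6.638772
C = V + |VC|·bis = (-0.6938,26.9408)
T_A = V + ((C−V)·d_A)·d_A = V + 2.2280·d_A = (4.9518,29.6309)
T_B = V + ((C−V)·d_B)·d_B = V + 2.2280·d_B = (5.3810,25.4554)
sweep = 180° − θ = 39.2181°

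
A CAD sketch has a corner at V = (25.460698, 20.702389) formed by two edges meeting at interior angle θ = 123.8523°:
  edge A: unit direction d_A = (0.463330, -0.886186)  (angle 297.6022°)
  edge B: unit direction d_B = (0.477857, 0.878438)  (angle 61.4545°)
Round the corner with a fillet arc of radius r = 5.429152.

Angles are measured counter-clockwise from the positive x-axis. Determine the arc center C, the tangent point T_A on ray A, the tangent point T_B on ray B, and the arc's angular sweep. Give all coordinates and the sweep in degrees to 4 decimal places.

bisector direction at 359.5283° = (0.999966,-0.008232)
center distance |VC| = r/sin(θ/2) = 5.429152/sin(61.9261°) = 6.153117
C = V + |VC|·bis = (31.6136,20.6517)
T_A = V + ((C−V)·d_A)·d_A = V + 2.8957·d_A = (26.8024,18.1362)
T_B = V + ((C−V)·d_B)·d_B = V + 2.8957·d_B = (26.8444,23.2461)
sweep = 180° − θ = 56.1477°

center=(31.6136,20.6517) T_A=(26.8024,18.1362) T_B=(26.8444,23.2461) sweep=56.1477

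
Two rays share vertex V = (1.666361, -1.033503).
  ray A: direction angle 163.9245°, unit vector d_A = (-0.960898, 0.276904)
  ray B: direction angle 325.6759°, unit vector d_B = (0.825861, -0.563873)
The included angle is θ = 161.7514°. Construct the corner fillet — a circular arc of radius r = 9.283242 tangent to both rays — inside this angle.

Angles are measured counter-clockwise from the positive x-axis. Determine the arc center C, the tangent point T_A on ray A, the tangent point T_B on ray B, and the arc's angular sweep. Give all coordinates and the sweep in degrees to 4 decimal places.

bisector direction at 244.8002° = (-0.425776,-0.904829)
center distance |VC| = r/sin(θ/2) = 9.283242/sin(80.8757°) = 9.402212
C = V + |VC|·bis = (-2.3369,-9.5409)
T_A = V + ((C−V)·d_A)·d_A = V + 1.4910·d_A = (0.2337,-0.6206)
T_B = V + ((C−V)·d_B)·d_B = V + 1.4910·d_B = (2.8977,-1.8742)
sweep = 180° − θ = 18.2486°

center=(-2.3369,-9.5409) T_A=(0.2337,-0.6206) T_B=(2.8977,-1.8742) sweep=18.2486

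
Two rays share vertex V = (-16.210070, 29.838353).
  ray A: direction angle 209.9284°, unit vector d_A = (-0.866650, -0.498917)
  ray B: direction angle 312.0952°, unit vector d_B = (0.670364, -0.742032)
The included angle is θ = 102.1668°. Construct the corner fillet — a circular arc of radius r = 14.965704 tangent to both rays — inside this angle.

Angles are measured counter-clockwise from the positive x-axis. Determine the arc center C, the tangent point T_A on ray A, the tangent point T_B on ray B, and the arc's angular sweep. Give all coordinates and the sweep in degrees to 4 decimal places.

center=(-19.2151,10.8399) T_A=(-26.6818,23.8100) T_B=(-8.1101,20.8724) sweep=77.8332

bisector direction at 261.0118° = (-0.156231,-0.987721)
center distance |VC| = r/sin(θ/2) = 14.965704/sin(51.0834°) = 19.234611
C = V + |VC|·bis = (-19.2151,10.8399)
T_A = V + ((C−V)·d_A)·d_A = V + 12.0830·d_A = (-26.6818,23.8100)
T_B = V + ((C−V)·d_B)·d_B = V + 12.0830·d_B = (-8.1101,20.8724)
sweep = 180° − θ = 77.8332°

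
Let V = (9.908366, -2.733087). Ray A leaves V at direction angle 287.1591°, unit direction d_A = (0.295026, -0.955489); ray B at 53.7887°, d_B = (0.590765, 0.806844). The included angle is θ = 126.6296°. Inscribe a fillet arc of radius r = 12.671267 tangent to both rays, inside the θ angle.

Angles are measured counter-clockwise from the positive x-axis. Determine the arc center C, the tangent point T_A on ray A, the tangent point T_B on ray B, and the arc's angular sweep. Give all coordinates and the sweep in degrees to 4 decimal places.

center=(23.8946,-5.0801) T_A=(11.7874,-8.8185) T_B=(13.6709,2.4056) sweep=53.3704

bisector direction at 350.4739° = (0.986210,-0.165497)
center distance |VC| = r/sin(θ/2) = 12.671267/sin(63.3148°) = 14.181808
C = V + |VC|·bis = (23.8946,-5.0801)
T_A = V + ((C−V)·d_A)·d_A = V + 6.3689·d_A = (11.7874,-8.8185)
T_B = V + ((C−V)·d_B)·d_B = V + 6.3689·d_B = (13.6709,2.4056)
sweep = 180° − θ = 53.3704°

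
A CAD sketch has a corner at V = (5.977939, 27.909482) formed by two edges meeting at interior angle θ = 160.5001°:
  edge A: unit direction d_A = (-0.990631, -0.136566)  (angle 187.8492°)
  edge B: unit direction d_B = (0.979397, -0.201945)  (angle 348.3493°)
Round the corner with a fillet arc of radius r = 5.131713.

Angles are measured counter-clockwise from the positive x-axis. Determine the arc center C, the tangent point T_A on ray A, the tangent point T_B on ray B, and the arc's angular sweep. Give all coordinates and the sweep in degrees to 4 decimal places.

center=(5.8052,22.7054) T_A=(5.1044,27.7891) T_B=(6.8416,27.7314) sweep=19.4999

bisector direction at 268.0992° = (-0.033168,-0.999450)
center distance |VC| = r/sin(θ/2) = 5.131713/sin(80.2501°) = 5.206921
C = V + |VC|·bis = (5.8052,22.7054)
T_A = V + ((C−V)·d_A)·d_A = V + 0.8818·d_A = (5.1044,27.7891)
T_B = V + ((C−V)·d_B)·d_B = V + 0.8818·d_B = (6.8416,27.7314)
sweep = 180° − θ = 19.4999°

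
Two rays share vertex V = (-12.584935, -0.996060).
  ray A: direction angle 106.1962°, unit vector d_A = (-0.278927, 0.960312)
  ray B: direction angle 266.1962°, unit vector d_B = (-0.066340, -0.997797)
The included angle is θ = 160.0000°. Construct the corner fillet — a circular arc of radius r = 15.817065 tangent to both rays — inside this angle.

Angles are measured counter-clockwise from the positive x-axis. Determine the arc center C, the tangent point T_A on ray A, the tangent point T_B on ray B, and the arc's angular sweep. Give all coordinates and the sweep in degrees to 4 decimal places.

center=(-28.5522,-2.7296) T_A=(-13.3629,1.6822) T_B=(-12.7700,-3.7789) sweep=20.0000

bisector direction at 186.1962° = (-0.994158,-0.107933)
center distance |VC| = r/sin(θ/2) = 15.817065/sin(80.0000°) = 16.061069
C = V + |VC|·bis = (-28.5522,-2.7296)
T_A = V + ((C−V)·d_A)·d_A = V + 2.7890·d_A = (-13.3629,1.6822)
T_B = V + ((C−V)·d_B)·d_B = V + 2.7890·d_B = (-12.7700,-3.7789)
sweep = 180° − θ = 20.0000°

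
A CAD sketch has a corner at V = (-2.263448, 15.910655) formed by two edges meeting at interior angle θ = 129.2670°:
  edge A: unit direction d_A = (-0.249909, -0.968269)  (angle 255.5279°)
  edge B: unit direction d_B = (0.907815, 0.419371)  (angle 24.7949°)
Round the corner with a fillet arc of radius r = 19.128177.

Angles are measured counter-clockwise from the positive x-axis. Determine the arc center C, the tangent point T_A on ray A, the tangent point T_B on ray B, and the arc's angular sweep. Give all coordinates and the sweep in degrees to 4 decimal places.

bisector direction at 320.1614° = (0.767852,-0.640627)
center distance |VC| = r/sin(θ/2) = 19.128177/sin(64.6335°) = 21.169184
C = V + |VC|·bis = (13.9914,2.3491)
T_A = V + ((C−V)·d_A)·d_A = V + 9.0690·d_A = (-4.5299,7.1294)
T_B = V + ((C−V)·d_B)·d_B = V + 9.0690·d_B = (5.9695,19.7139)
sweep = 180° − θ = 50.7330°

center=(13.9914,2.3491) T_A=(-4.5299,7.1294) T_B=(5.9695,19.7139) sweep=50.7330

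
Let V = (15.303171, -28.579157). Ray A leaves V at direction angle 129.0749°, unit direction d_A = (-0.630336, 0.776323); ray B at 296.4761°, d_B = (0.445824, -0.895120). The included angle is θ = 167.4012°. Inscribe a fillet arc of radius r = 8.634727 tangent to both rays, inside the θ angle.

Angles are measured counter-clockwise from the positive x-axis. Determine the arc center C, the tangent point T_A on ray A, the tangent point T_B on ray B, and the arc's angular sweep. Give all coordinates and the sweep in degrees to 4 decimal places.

center=(7.9990,-33.2820) T_A=(14.7023,-27.8392) T_B=(15.7281,-29.4324) sweep=12.5988

bisector direction at 212.7755° = (-0.840798,-0.541349)
center distance |VC| = r/sin(θ/2) = 8.634727/sin(83.7006°) = 8.687179
C = V + |VC|·bis = (7.9990,-33.2820)
T_A = V + ((C−V)·d_A)·d_A = V + 0.9532·d_A = (14.7023,-27.8392)
T_B = V + ((C−V)·d_B)·d_B = V + 0.9532·d_B = (15.7281,-29.4324)
sweep = 180° − θ = 12.5988°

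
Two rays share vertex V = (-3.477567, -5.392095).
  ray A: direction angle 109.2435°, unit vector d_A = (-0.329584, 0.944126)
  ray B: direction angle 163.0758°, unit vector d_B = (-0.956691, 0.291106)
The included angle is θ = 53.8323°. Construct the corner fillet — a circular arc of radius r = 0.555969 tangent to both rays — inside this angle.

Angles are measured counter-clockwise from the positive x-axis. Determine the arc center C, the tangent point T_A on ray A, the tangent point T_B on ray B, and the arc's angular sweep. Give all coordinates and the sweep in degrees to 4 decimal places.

bisector direction at 136.1596° = (-0.721273,0.692651)
center distance |VC| = r/sin(θ/2) = 0.555969/sin(26.9161°) = 1.228156
C = V + |VC|·bis = (-4.3634,-4.5414)
T_A = V + ((C−V)·d_A)·d_A = V + 1.0951·d_A = (-3.8385,-4.3582)
T_B = V + ((C−V)·d_B)·d_B = V + 1.0951·d_B = (-4.5252,-5.0733)
sweep = 180° − θ = 126.1677°

center=(-4.3634,-4.5414) T_A=(-3.8385,-4.3582) T_B=(-4.5252,-5.0733) sweep=126.1677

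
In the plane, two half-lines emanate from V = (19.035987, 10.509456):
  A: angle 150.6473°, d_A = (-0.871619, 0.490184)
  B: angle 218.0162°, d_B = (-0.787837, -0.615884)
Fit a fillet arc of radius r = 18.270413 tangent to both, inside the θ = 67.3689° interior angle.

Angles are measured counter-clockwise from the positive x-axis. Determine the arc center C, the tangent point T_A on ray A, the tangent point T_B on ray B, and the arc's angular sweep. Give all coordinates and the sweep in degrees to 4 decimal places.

bisector direction at 184.3317° = (-0.997143,-0.075531)
center distance |VC| = r/sin(θ/2) = 18.270413/sin(33.6844°) = 32.942300
C = V + |VC|·bis = (-13.8122,8.0213)
T_A = V + ((C−V)·d_A)·d_A = V + 27.4114·d_A = (-4.8563,23.9461)
T_B = V + ((C−V)·d_B)·d_B = V + 27.4114·d_B = (-2.5598,-6.3728)
sweep = 180° − θ = 112.6311°

center=(-13.8122,8.0213) T_A=(-4.8563,23.9461) T_B=(-2.5598,-6.3728) sweep=112.6311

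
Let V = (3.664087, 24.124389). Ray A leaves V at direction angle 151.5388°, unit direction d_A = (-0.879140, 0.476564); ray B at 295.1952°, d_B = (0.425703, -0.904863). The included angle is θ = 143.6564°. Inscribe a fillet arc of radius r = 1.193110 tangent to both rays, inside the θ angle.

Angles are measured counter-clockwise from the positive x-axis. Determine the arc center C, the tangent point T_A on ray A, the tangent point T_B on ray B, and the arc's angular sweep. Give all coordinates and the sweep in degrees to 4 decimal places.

bisector direction at 223.3670° = (-0.726970,-0.686669)
center distance |VC| = r/sin(θ/2) = 1.193110/sin(71.8282°) = 1.255739
C = V + |VC|·bis = (2.7512,23.2621)
T_A = V + ((C−V)·d_A)·d_A = V + 0.3916·d_A = (3.3198,24.3110)
T_B = V + ((C−V)·d_B)·d_B = V + 0.3916·d_B = (3.8308,23.7700)
sweep = 180° − θ = 36.3436°

center=(2.7512,23.2621) T_A=(3.3198,24.3110) T_B=(3.8308,23.7700) sweep=36.3436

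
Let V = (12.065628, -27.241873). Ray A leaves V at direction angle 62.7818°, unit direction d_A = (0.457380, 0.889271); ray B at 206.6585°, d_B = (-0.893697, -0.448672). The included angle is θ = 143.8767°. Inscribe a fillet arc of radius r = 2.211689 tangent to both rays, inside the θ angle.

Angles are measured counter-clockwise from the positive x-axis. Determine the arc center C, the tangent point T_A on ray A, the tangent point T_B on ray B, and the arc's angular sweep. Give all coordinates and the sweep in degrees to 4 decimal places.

bisector direction at 134.7201° = (-0.703645,0.710552)
center distance |VC| = r/sin(θ/2) = 2.211689/sin(71.9383°) = 2.326322
C = V + |VC|·bis = (10.4287,-25.5889)
T_A = V + ((C−V)·d_A)·d_A = V + 0.7213·d_A = (12.3955,-26.6005)
T_B = V + ((C−V)·d_B)·d_B = V + 0.7213·d_B = (11.4210,-27.5655)
sweep = 180° − θ = 36.1233°

center=(10.4287,-25.5889) T_A=(12.3955,-26.6005) T_B=(11.4210,-27.5655) sweep=36.1233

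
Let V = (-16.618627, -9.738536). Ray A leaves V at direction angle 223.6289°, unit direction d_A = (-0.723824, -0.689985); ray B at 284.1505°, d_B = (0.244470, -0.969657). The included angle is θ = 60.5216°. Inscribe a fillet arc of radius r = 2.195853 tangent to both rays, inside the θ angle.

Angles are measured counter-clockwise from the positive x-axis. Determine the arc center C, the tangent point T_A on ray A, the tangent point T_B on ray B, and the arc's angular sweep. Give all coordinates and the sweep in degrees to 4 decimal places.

center=(-17.8277,-13.9248) T_A=(-19.3429,-12.3354) T_B=(-15.6985,-13.3880) sweep=119.4784

bisector direction at 253.8897° = (-0.277487,-0.960729)
center distance |VC| = r/sin(θ/2) = 2.195853/sin(30.2608°) = 4.357398
C = V + |VC|·bis = (-17.8277,-13.9248)
T_A = V + ((C−V)·d_A)·d_A = V + 3.7637·d_A = (-19.3429,-12.3354)
T_B = V + ((C−V)·d_B)·d_B = V + 3.7637·d_B = (-15.6985,-13.3880)
sweep = 180° − θ = 119.4784°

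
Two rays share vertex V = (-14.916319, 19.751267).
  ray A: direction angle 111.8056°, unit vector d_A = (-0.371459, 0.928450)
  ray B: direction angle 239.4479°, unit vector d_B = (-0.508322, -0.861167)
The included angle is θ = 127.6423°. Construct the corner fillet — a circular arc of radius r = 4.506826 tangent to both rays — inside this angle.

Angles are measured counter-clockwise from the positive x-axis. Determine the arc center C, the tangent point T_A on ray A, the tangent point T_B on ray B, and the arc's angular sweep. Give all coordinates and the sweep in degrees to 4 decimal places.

center=(-19.9237,20.1342) T_A=(-15.7393,21.8083) T_B=(-16.0425,17.8433) sweep=52.3577

bisector direction at 175.6267° = (-0.997088,0.076254)
center distance |VC| = r/sin(θ/2) = 4.506826/sin(63.8212°) = 5.021974
C = V + |VC|·bis = (-19.9237,20.1342)
T_A = V + ((C−V)·d_A)·d_A = V + 2.2156·d_A = (-15.7393,21.8083)
T_B = V + ((C−V)·d_B)·d_B = V + 2.2156·d_B = (-16.0425,17.8433)
sweep = 180° − θ = 52.3577°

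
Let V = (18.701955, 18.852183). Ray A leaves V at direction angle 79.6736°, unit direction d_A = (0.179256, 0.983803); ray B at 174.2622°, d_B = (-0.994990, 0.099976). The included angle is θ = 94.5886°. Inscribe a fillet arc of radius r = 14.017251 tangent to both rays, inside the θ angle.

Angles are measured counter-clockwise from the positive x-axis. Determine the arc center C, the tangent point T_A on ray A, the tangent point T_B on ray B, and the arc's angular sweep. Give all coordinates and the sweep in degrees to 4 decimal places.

bisector direction at 126.9679° = (-0.601367,0.798973)
center distance |VC| = r/sin(θ/2) = 14.017251/sin(47.2943°) = 19.075057
C = V + |VC|·bis = (7.2308,34.0926)
T_A = V + ((C−V)·d_A)·d_A = V + 12.9373·d_A = (21.0210,31.5800)
T_B = V + ((C−V)·d_B)·d_B = V + 12.9373·d_B = (5.8294,20.1456)
sweep = 180° − θ = 85.4114°

center=(7.2308,34.0926) T_A=(21.0210,31.5800) T_B=(5.8294,20.1456) sweep=85.4114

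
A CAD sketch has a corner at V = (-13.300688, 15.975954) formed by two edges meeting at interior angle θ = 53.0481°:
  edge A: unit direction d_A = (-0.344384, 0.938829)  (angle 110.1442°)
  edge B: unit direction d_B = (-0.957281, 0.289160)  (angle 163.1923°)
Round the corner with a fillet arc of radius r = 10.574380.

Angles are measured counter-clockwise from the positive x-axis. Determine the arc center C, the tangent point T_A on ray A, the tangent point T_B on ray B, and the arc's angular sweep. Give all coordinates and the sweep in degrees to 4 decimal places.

bisector direction at 136.6683° = (-0.727393,0.686222)
center distance |VC| = r/sin(θ/2) = 10.574380/sin(26.5240°) = 23.678928
C = V + |VC|·bis = (-30.5246,32.2249)
T_A = V + ((C−V)·d_A)·d_A = V + 21.1866·d_A = (-20.5970,35.8666)
T_B = V + ((C−V)·d_B)·d_B = V + 21.1866·d_B = (-33.5823,22.1023)
sweep = 180° − θ = 126.9519°

center=(-30.5246,32.2249) T_A=(-20.5970,35.8666) T_B=(-33.5823,22.1023) sweep=126.9519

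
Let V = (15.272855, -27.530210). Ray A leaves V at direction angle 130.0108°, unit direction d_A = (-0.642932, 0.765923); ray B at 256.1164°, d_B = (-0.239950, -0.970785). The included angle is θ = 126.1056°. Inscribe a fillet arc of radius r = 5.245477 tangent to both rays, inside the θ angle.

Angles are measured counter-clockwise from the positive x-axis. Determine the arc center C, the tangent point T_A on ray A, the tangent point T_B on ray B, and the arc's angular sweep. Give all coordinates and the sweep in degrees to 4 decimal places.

bisector direction at 193.0636° = (-0.974120,-0.226032)
center distance |VC| = r/sin(θ/2) = 5.245477/sin(63.0528°) = 5.884376
C = V + |VC|·bis = (9.5408,-28.8603)
T_A = V + ((C−V)·d_A)·d_A = V + 2.6666·d_A = (13.5584,-25.4878)
T_B = V + ((C−V)·d_B)·d_B = V + 2.6666·d_B = (14.6330,-30.1189)
sweep = 180° − θ = 53.8944°

center=(9.5408,-28.8603) T_A=(13.5584,-25.4878) T_B=(14.6330,-30.1189) sweep=53.8944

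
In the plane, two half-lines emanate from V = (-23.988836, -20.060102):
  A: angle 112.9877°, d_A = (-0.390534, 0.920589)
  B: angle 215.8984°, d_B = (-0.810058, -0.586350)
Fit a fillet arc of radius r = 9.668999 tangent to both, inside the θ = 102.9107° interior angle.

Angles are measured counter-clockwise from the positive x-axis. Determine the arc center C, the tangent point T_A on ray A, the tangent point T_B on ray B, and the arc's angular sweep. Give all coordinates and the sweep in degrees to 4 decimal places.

bisector direction at 164.4430° = (-0.963364,0.268196)
center distance |VC| = r/sin(θ/2) = 9.668999/sin(51.4554°) = 12.362508
C = V + |VC|·bis = (-35.8984,-16.7445)
T_A = V + ((C−V)·d_A)·d_A = V + 7.7034·d_A = (-26.9973,-12.9685)
T_B = V + ((C−V)·d_B)·d_B = V + 7.7034·d_B = (-30.2290,-24.5770)
sweep = 180° − θ = 77.0893°

center=(-35.8984,-16.7445) T_A=(-26.9973,-12.9685) T_B=(-30.2290,-24.5770) sweep=77.0893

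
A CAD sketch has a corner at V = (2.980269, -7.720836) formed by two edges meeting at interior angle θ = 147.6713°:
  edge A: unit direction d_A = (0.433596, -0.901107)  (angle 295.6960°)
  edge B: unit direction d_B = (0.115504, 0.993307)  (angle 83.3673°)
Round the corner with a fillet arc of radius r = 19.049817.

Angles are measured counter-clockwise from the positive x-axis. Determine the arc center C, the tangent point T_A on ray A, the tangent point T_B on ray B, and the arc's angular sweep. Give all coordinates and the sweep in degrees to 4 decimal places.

center=(22.5404,-4.4365) T_A=(5.3744,-12.6964) T_B=(3.6180,-2.2362) sweep=32.3287

bisector direction at 9.5317° = (0.986194,0.165592)
center distance |VC| = r/sin(θ/2) = 19.049817/sin(73.8357°) = 19.833909
C = V + |VC|·bis = (22.5404,-4.4365)
T_A = V + ((C−V)·d_A)·d_A = V + 5.5216·d_A = (5.3744,-12.6964)
T_B = V + ((C−V)·d_B)·d_B = V + 5.5216·d_B = (3.6180,-2.2362)
sweep = 180° − θ = 32.3287°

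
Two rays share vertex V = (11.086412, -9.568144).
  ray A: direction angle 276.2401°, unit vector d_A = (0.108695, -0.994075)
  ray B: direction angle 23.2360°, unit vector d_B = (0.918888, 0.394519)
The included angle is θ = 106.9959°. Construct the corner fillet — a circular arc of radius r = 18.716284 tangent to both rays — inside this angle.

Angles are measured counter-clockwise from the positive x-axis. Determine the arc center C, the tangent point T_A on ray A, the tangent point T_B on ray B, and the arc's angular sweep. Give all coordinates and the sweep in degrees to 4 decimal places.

center=(31.1973,-21.3021) T_A=(12.5919,-23.3364) T_B=(23.8133,-4.1039) sweep=73.0041

bisector direction at 329.7381° = (0.863730,-0.503954)
center distance |VC| = r/sin(θ/2) = 18.716284/sin(53.4980°) = 23.283722
C = V + |VC|·bis = (31.1973,-21.3021)
T_A = V + ((C−V)·d_A)·d_A = V + 13.8504·d_A = (12.5919,-23.3364)
T_B = V + ((C−V)·d_B)·d_B = V + 13.8504·d_B = (23.8133,-4.1039)
sweep = 180° − θ = 73.0041°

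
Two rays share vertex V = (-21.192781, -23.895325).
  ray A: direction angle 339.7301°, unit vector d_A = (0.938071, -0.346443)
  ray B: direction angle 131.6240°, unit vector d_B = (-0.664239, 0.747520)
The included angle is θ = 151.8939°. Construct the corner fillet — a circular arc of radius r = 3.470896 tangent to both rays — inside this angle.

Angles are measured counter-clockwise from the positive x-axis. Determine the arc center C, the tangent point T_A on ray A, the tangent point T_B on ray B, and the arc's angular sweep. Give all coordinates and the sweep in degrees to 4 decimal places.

center=(-19.1753,-20.9404) T_A=(-20.3778,-24.1963) T_B=(-21.7699,-23.2459) sweep=28.1061

bisector direction at 55.6771° = (0.563857,0.825873)
center distance |VC| = r/sin(θ/2) = 3.470896/sin(75.9470°) = 3.577980
C = V + |VC|·bis = (-19.1753,-20.9404)
T_A = V + ((C−V)·d_A)·d_A = V + 0.8688·d_A = (-20.3778,-24.1963)
T_B = V + ((C−V)·d_B)·d_B = V + 0.8688·d_B = (-21.7699,-23.2459)
sweep = 180° − θ = 28.1061°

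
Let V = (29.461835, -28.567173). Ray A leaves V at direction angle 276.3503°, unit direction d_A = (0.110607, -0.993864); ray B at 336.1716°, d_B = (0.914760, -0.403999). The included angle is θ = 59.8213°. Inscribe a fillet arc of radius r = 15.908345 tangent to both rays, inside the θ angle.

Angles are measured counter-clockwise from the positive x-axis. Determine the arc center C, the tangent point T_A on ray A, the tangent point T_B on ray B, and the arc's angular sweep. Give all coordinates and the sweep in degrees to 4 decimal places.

center=(48.3312,-54.2915) T_A=(32.5205,-56.0511) T_B=(54.7582,-39.7392) sweep=120.1787

bisector direction at 306.2610° = (0.591464,-0.806332)
center distance |VC| = r/sin(θ/2) = 15.908345/sin(29.9107°) = 31.902900
C = V + |VC|·bis = (48.3312,-54.2915)
T_A = V + ((C−V)·d_A)·d_A = V + 27.6536·d_A = (32.5205,-56.0511)
T_B = V + ((C−V)·d_B)·d_B = V + 27.6536·d_B = (54.7582,-39.7392)
sweep = 180° − θ = 120.1787°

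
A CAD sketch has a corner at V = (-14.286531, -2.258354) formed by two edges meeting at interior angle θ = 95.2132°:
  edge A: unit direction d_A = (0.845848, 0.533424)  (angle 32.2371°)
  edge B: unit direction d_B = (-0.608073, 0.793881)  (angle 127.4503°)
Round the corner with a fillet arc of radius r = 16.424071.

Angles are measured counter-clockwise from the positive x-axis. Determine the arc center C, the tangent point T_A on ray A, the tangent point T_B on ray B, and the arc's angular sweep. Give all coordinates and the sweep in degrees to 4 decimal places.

center=(-10.3651,19.6320) T_A=(-1.6041,5.7397) T_B=(-23.4038,9.6449) sweep=84.7868

bisector direction at 79.8437° = (0.176334,0.984330)
center distance |VC| = r/sin(θ/2) = 16.424071/sin(47.6066°) = 22.238777
C = V + |VC|·bis = (-10.3651,19.6320)
T_A = V + ((C−V)·d_A)·d_A = V + 14.9938·d_A = (-1.6041,5.7397)
T_B = V + ((C−V)·d_B)·d_B = V + 14.9938·d_B = (-23.4038,9.6449)
sweep = 180° − θ = 84.7868°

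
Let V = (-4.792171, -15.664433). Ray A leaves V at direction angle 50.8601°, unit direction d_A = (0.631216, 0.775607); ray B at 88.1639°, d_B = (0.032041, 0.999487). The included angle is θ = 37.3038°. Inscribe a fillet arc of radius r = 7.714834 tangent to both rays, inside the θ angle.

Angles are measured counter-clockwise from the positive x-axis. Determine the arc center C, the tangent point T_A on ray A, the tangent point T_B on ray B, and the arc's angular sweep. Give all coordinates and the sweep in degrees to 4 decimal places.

center=(3.6510,6.9323) T_A=(9.6347,2.0626) T_B=(-4.0599,7.1795) sweep=142.6962

bisector direction at 69.5120° = (0.350011,0.936746)
center distance |VC| = r/sin(θ/2) = 7.714834/sin(18.6519°) = 24.122599
C = V + |VC|·bis = (3.6510,6.9323)
T_A = V + ((C−V)·d_A)·d_A = V + 22.8557·d_A = (9.6347,2.0626)
T_B = V + ((C−V)·d_B)·d_B = V + 22.8557·d_B = (-4.0599,7.1795)
sweep = 180° − θ = 142.6962°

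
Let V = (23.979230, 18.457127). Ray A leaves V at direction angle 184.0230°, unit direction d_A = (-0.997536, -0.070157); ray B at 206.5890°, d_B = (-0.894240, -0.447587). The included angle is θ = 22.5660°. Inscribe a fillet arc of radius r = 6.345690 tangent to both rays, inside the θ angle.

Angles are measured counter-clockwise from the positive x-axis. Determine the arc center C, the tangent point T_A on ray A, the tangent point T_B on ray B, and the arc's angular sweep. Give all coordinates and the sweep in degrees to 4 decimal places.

bisector direction at 195.3060° = (-0.964530,-0.263974)
center distance |VC| = r/sin(θ/2) = 6.345690/sin(11.2830°) = 32.433028
C = V + |VC|·bis = (-7.3034,9.8956)
T_A = V + ((C−V)·d_A)·d_A = V + 31.8062·d_A = (-7.7486,16.2257)
T_B = V + ((C−V)·d_B)·d_B = V + 31.8062·d_B = (-4.4631,4.2211)
sweep = 180° − θ = 157.4340°

center=(-7.3034,9.8956) T_A=(-7.7486,16.2257) T_B=(-4.4631,4.2211) sweep=157.4340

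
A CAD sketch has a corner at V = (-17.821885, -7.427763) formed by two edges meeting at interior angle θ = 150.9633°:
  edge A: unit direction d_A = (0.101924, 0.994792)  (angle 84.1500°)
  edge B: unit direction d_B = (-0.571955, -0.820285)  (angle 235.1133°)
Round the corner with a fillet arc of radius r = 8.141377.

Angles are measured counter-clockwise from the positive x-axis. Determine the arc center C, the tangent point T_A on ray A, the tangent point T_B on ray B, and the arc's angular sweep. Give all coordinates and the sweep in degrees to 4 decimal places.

bisector direction at 159.6317° = (-0.937474,0.348054)
center distance |VC| = r/sin(θ/2) = 8.141377/sin(75.4817°) = 8.409928
C = V + |VC|·bis = (-25.7060,-4.5007)
T_A = V + ((C−V)·d_A)·d_A = V + 2.1083·d_A = (-17.6070,-5.3305)
T_B = V + ((C−V)·d_B)·d_B = V + 2.1083·d_B = (-19.0277,-9.1572)
sweep = 180° − θ = 29.0367°

center=(-25.7060,-4.5007) T_A=(-17.6070,-5.3305) T_B=(-19.0277,-9.1572) sweep=29.0367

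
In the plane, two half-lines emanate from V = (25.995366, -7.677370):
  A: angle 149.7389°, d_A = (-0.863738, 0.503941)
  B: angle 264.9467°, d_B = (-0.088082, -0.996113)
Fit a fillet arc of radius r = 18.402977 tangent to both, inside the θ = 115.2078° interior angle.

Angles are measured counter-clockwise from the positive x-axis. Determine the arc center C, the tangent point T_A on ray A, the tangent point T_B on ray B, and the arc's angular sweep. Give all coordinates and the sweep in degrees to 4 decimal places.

center=(6.6354,-17.6881) T_A=(15.9094,-1.7928) T_B=(24.9668,-19.3091) sweep=64.7922

bisector direction at 207.3428° = (-0.888274,-0.459313)
center distance |VC| = r/sin(θ/2) = 18.402977/sin(57.6039°) = 21.795065
C = V + |VC|·bis = (6.6354,-17.6881)
T_A = V + ((C−V)·d_A)·d_A = V + 11.6771·d_A = (15.9094,-1.7928)
T_B = V + ((C−V)·d_B)·d_B = V + 11.6771·d_B = (24.9668,-19.3091)
sweep = 180° − θ = 64.7922°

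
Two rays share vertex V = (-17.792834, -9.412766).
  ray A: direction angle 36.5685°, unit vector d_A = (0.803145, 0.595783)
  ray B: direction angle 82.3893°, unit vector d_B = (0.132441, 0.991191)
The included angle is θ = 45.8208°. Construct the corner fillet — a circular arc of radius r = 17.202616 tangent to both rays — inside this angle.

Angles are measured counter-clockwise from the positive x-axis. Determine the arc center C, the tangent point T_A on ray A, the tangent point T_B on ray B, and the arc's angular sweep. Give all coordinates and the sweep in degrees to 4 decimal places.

bisector direction at 59.4789° = (0.507856,0.861442)
center distance |VC| = r/sin(θ/2) = 17.202616/sin(22.9104°) = 44.189589
C = V + |VC|·bis = (4.6491,28.6540)
T_A = V + ((C−V)·d_A)·d_A = V + 40.7037·d_A = (14.8981,14.8378)
T_B = V + ((C−V)·d_B)·d_B = V + 40.7037·d_B = (-12.4020,30.9324)
sweep = 180° − θ = 134.1792°

center=(4.6491,28.6540) T_A=(14.8981,14.8378) T_B=(-12.4020,30.9324) sweep=134.1792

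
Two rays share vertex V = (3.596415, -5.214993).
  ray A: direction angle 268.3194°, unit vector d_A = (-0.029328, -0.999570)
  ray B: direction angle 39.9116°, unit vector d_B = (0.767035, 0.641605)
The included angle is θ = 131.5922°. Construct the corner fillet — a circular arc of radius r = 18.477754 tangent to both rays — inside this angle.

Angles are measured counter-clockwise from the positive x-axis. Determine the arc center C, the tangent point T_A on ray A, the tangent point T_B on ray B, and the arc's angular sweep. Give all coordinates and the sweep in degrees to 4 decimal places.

center=(21.8226,-14.0591) T_A=(3.3528,-13.5172) T_B=(9.9672,0.1140) sweep=48.4078

bisector direction at 334.1155° = (0.899676,-0.436558)
center distance |VC| = r/sin(θ/2) = 18.477754/sin(65.7961°) = 20.258647
C = V + |VC|·bis = (21.8226,-14.0591)
T_A = V + ((C−V)·d_A)·d_A = V + 8.3057·d_A = (3.3528,-13.5172)
T_B = V + ((C−V)·d_B)·d_B = V + 8.3057·d_B = (9.9672,0.1140)
sweep = 180° − θ = 48.4078°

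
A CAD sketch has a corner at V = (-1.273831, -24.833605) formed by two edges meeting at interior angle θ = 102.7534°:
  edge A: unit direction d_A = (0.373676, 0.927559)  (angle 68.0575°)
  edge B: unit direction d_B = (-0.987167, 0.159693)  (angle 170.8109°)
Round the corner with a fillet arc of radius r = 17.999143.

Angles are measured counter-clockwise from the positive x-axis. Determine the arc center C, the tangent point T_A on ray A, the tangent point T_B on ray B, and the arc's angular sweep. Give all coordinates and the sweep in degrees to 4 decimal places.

bisector direction at 119.4342° = (-0.491424,0.870921)
center distance |VC| = r/sin(θ/2) = 17.999143/sin(51.3767°) = 23.038411
C = V + |VC|·bis = (-12.5955,-4.7690)
T_A = V + ((C−V)·d_A)·d_A = V + 14.3805·d_A = (4.0998,-11.4948)
T_B = V + ((C−V)·d_B)·d_B = V + 14.3805·d_B = (-15.4698,-22.5371)
sweep = 180° − θ = 77.2466°

center=(-12.5955,-4.7690) T_A=(4.0998,-11.4948) T_B=(-15.4698,-22.5371) sweep=77.2466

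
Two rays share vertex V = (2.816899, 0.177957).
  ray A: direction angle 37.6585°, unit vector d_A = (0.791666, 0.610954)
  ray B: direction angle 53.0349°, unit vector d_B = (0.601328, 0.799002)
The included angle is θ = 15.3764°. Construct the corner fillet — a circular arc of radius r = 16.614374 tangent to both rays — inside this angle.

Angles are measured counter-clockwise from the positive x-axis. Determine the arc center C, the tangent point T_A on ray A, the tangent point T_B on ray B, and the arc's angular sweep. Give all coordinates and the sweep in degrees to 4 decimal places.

bisector direction at 45.3467° = (0.702815,0.711373)
center distance |VC| = r/sin(θ/2) = 16.614374/sin(7.6882°) = 124.189822
C = V + |VC|·bis = (90.0994,88.5232)
T_A = V + ((C−V)·d_A)·d_A = V + 123.0735·d_A = (100.2500,75.3701)
T_B = V + ((C−V)·d_B)·d_B = V + 123.0735·d_B = (76.8245,98.5139)
sweep = 180° − θ = 164.6236°

center=(90.0994,88.5232) T_A=(100.2500,75.3701) T_B=(76.8245,98.5139) sweep=164.6236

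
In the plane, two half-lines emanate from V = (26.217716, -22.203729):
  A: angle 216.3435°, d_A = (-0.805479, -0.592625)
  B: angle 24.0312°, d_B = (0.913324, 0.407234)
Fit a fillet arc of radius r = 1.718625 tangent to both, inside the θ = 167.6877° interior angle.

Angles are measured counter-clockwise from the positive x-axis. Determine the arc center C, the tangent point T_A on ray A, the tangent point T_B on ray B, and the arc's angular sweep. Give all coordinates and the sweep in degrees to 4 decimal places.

center=(27.0869,-23.6979) T_A=(26.0684,-22.3136) T_B=(26.3870,-22.1282) sweep=12.3123

bisector direction at 300.1873° = (0.502829,-0.864386)
center distance |VC| = r/sin(θ/2) = 1.718625/sin(83.8439°) = 1.728593
C = V + |VC|·bis = (27.0869,-23.6979)
T_A = V + ((C−V)·d_A)·d_A = V + 0.1854·d_A = (26.0684,-22.3136)
T_B = V + ((C−V)·d_B)·d_B = V + 0.1854·d_B = (26.3870,-22.1282)
sweep = 180° − θ = 12.3123°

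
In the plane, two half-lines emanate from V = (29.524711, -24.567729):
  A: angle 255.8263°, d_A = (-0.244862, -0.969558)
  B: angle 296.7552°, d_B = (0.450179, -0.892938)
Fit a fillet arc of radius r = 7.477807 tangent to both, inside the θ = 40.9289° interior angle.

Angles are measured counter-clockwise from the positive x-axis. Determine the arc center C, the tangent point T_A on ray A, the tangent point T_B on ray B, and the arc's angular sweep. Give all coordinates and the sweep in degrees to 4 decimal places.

center=(31.8683,-45.8270) T_A=(24.6181,-43.9959) T_B=(38.5455,-42.4606) sweep=139.0711

bisector direction at 276.2908° = (0.109574,-0.993979)
center distance |VC| = r/sin(θ/2) = 7.477807/sin(20.4644°) = 21.388009
C = V + |VC|·bis = (31.8683,-45.8270)
T_A = V + ((C−V)·d_A)·d_A = V + 20.0382·d_A = (24.6181,-43.9959)
T_B = V + ((C−V)·d_B)·d_B = V + 20.0382·d_B = (38.5455,-42.4606)
sweep = 180° − θ = 139.0711°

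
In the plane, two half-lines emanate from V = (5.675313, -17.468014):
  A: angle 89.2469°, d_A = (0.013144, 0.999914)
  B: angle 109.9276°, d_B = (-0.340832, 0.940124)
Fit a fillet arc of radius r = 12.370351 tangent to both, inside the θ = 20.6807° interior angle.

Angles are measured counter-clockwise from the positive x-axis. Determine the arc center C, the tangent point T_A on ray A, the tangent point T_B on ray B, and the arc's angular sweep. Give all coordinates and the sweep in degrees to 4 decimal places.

center=(-5.8029,50.4869) T_A=(6.5664,50.3243) T_B=(-17.4325,46.2707) sweep=159.3193

bisector direction at 99.5873° = (-0.166549,0.986033)
center distance |VC| = r/sin(θ/2) = 12.370351/sin(10.3404°) = 68.917500
C = V + |VC|·bis = (-5.8029,50.4869)
T_A = V + ((C−V)·d_A)·d_A = V + 67.7982·d_A = (6.5664,50.3243)
T_B = V + ((C−V)·d_B)·d_B = V + 67.7982·d_B = (-17.4325,46.2707)
sweep = 180° − θ = 159.3193°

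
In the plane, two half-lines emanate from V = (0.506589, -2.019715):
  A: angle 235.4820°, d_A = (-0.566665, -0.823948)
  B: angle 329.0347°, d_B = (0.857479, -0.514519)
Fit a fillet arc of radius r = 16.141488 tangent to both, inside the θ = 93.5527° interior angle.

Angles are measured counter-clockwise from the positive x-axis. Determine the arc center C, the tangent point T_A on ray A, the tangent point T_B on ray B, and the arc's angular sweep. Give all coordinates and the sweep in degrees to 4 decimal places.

center=(5.2098,-23.6662) T_A=(-8.0900,-14.5193) T_B=(13.5149,-9.8252) sweep=86.4473

bisector direction at 282.2584° = (0.212320,-0.977200)
center distance |VC| = r/sin(θ/2) = 16.141488/sin(46.7764°) = 22.151500
C = V + |VC|·bis = (5.2098,-23.6662)
T_A = V + ((C−V)·d_A)·d_A = V + 15.1704·d_A = (-8.0900,-14.5193)
T_B = V + ((C−V)·d_B)·d_B = V + 15.1704·d_B = (13.5149,-9.8252)
sweep = 180° − θ = 86.4473°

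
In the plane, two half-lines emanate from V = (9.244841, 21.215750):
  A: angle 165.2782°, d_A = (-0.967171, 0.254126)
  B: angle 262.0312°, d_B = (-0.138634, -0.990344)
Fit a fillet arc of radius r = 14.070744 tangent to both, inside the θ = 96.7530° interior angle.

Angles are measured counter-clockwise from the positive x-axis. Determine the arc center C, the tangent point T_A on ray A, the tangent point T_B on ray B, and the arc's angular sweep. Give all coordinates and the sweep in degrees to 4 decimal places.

center=(-6.4234,10.7842) T_A=(-2.8476,24.3931) T_B=(7.5115,8.8336) sweep=83.2470

bisector direction at 213.6547° = (-0.832393,-0.554186)
center distance |VC| = r/sin(θ/2) = 14.070744/sin(48.3765°) = 18.823090
C = V + |VC|·bis = (-6.4234,10.7842)
T_A = V + ((C−V)·d_A)·d_A = V + 12.5029·d_A = (-2.8476,24.3931)
T_B = V + ((C−V)·d_B)·d_B = V + 12.5029·d_B = (7.5115,8.8336)
sweep = 180° − θ = 83.2470°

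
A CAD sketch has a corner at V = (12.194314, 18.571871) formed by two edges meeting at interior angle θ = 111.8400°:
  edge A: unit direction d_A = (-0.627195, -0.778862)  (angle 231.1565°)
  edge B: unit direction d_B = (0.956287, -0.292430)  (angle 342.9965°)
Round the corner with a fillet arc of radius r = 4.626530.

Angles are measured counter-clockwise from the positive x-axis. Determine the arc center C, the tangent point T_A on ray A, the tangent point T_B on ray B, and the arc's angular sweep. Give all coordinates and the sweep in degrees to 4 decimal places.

center=(13.8346,13.2323) T_A=(10.2312,16.1340) T_B=(15.1875,17.6566) sweep=68.1600

bisector direction at 287.0765° = (0.293648,-0.955914)
center distance |VC| = r/sin(θ/2) = 4.626530/sin(55.9200°) = 5.585870
C = V + |VC|·bis = (13.8346,13.2323)
T_A = V + ((C−V)·d_A)·d_A = V + 3.1300·d_A = (10.2312,16.1340)
T_B = V + ((C−V)·d_B)·d_B = V + 3.1300·d_B = (15.1875,17.6566)
sweep = 180° − θ = 68.1600°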